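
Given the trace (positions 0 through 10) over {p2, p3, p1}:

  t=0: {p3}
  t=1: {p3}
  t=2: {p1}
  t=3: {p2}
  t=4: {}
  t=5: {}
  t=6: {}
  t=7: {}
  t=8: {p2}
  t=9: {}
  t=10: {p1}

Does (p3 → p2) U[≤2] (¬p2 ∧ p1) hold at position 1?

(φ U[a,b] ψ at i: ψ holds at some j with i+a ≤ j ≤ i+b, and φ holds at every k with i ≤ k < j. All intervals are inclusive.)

No

Need some j in [1,3] with (¬p2 ∧ p1), and (p3 → p2) at every k in [1,j-1].
  j=1: (¬p2 ∧ p1) false.
  j=2: (¬p2 ∧ p1) holds, but (p3 → p2) fails at k=1 → not this j.
  j=3: (¬p2 ∧ p1) false.
No j in the window works → until fails.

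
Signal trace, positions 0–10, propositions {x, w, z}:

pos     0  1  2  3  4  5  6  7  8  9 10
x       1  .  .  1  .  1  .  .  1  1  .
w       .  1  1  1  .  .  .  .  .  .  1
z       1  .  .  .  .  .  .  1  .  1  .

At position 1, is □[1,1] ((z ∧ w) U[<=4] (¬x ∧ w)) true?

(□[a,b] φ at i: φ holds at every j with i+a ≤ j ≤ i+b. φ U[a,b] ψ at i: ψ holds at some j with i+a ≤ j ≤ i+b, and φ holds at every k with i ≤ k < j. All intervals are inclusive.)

Check ((z ∧ w) U[<=4] (¬x ∧ w)) at every j in [2,2]:
  j=2: holds
All positions satisfy it → formula holds.

True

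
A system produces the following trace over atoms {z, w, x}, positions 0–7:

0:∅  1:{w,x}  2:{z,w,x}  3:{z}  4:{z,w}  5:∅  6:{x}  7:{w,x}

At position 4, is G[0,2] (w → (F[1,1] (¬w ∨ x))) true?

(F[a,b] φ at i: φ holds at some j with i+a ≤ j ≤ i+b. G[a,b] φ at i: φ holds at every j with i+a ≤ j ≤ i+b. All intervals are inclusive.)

Check (w → (F[1,1] (¬w ∨ x))) at every j in [4,6]:
  j=4: antecedent true; consequent holds (witness at 5) → ✓
  j=5: antecedent false → ✓
  j=6: antecedent false → ✓
All positions satisfy it → formula holds.

Yes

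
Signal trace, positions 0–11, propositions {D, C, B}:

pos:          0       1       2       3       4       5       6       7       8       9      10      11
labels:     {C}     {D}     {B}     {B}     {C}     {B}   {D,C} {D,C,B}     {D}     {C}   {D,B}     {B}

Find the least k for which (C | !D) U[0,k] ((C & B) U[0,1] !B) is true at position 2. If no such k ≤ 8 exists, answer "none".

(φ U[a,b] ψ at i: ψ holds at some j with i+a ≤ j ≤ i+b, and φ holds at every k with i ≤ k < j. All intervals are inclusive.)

2

Need earliest j ≥ 2 with ((C & B) U[0,1] !B), and (C | !D) at every k in [2,j-1].
  j=2: rhs fails.
  j=3: rhs fails.
  j=4: rhs holds; lhs holds on [2,3]. k = 2.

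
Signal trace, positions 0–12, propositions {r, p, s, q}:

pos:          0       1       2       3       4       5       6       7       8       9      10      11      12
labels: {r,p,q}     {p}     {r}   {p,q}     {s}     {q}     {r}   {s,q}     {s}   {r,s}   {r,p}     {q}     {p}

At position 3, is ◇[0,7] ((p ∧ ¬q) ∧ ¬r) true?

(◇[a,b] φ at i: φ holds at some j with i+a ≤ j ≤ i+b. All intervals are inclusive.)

Check ((p ∧ ¬q) ∧ ¬r) at each j in [3,10]:
  j=3: false
  j=4: false
  j=5: false
  j=6: false
  j=7: false
  j=8: false
  j=9: false
  j=10: false
No position in the window satisfies it → formula fails.

No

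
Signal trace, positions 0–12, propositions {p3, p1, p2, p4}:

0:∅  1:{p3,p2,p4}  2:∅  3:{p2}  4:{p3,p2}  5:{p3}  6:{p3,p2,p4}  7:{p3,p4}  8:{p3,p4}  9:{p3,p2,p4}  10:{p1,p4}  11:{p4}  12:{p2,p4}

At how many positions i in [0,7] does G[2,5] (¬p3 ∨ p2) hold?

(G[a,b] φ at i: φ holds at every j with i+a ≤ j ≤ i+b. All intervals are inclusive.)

Evaluate at each i in [0,7]:
  i=0: ✗ (fails at j=5)
  i=1: ✗ (fails at j=5)
  i=2: ✗ (fails at j=5)
  i=3: ✗ (fails at j=5)
  i=4: ✗ (fails at j=7)
  i=5: ✗ (fails at j=7)
  i=6: ✗ (fails at j=8)
  i=7: ✓ (all of [9,12])
Positions where it holds: {7} → 1.

1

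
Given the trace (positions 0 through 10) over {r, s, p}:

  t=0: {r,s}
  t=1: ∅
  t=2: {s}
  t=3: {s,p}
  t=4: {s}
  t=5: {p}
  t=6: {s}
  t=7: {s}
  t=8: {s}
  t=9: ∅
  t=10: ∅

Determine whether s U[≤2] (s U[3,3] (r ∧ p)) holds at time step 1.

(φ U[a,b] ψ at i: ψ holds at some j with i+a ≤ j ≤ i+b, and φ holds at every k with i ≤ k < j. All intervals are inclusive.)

Need some j in [1,3] with (s U[3,3] (r ∧ p)), and s at every k in [1,j-1].
  j=1: (s U[3,3] (r ∧ p)) — fails.
  j=2: (s U[3,3] (r ∧ p)) — fails.
  j=3: (s U[3,3] (r ∧ p)) — fails.
No j in the window works → until fails.

Does not hold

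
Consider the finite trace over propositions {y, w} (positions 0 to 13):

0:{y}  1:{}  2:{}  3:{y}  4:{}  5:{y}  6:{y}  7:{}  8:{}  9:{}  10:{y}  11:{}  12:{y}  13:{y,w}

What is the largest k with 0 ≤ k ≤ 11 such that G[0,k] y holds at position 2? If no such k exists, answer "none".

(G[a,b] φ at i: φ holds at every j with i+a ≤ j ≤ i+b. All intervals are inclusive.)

y must hold from j=2 onward; find where it first fails.
  j=2: fails → no k works.

none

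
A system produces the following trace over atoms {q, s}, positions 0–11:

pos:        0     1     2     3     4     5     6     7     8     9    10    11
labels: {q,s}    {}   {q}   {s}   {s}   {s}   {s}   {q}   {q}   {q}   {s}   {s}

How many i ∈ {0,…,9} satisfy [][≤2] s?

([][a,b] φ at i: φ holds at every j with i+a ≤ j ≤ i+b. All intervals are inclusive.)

2

Evaluate at each i in [0,9]:
  i=0: ✗ (fails at j=1)
  i=1: ✗ (fails at j=1)
  i=2: ✗ (fails at j=2)
  i=3: ✓ (all of [3,5])
  i=4: ✓ (all of [4,6])
  i=5: ✗ (fails at j=7)
  i=6: ✗ (fails at j=7)
  i=7: ✗ (fails at j=7)
  i=8: ✗ (fails at j=8)
  i=9: ✗ (fails at j=9)
Positions where it holds: {3, 4} → 2.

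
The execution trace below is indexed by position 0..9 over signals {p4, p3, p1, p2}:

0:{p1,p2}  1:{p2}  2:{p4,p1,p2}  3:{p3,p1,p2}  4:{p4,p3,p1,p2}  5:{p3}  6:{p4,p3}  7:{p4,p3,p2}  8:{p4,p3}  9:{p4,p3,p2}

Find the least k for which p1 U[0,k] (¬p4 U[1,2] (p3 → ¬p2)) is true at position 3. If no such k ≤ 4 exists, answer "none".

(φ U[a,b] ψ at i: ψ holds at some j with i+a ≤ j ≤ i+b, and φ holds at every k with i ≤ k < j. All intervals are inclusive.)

2

Need earliest j ≥ 3 with (¬p4 U[1,2] (p3 → ¬p2)), and p1 at every k in [3,j-1].
  j=3: rhs fails.
  j=4: rhs fails.
  j=5: rhs holds; lhs holds on [3,4]. k = 2.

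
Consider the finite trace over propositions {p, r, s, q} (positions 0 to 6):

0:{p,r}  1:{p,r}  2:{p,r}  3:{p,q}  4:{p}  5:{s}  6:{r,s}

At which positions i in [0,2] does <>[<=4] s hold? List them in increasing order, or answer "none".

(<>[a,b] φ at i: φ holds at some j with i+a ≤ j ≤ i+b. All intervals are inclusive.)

1, 2

Evaluate at each i in [0,2]:
  i=0: ✗ (none in [0,4])
  i=1: ✓ (witness j=5)
  i=2: ✓ (witness j=5)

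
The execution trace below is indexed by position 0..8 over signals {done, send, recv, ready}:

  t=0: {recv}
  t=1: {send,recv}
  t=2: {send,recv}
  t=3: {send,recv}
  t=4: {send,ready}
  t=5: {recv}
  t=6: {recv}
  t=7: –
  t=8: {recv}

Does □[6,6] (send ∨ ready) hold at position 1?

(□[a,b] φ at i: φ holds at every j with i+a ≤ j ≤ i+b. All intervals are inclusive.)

Does not hold

Check (send ∨ ready) at every j in [7,7]:
  j=7: false
Fails at j=7 → formula fails.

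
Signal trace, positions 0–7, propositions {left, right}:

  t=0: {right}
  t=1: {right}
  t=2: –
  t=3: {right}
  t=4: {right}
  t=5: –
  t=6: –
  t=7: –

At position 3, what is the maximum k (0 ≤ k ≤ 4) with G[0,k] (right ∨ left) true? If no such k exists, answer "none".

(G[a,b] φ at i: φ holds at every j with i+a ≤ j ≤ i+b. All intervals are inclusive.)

(right ∨ left) must hold from j=3 onward; find where it first fails.
  j=3: holds
  j=4: holds
  j=5: fails
Holds on [3,4], so largest k = 1.

1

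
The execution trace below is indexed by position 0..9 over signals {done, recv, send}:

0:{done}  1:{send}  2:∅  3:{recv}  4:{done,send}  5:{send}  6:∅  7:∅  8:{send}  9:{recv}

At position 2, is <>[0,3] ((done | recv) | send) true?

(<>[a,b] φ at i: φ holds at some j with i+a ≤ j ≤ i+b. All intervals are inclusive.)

Check ((done | recv) | send) at each j in [2,5]:
  j=2: false
  j=3: true
  j=4: true
  j=5: true
Found at j=3 → formula holds.

True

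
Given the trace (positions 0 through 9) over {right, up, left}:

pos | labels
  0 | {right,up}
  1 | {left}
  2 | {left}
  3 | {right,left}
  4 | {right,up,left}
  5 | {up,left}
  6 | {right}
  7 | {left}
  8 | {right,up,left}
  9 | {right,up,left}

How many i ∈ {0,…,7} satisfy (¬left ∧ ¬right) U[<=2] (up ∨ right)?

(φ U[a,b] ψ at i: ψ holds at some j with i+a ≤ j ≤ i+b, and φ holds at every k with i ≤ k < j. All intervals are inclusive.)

Evaluate at each i in [0,7]:
  i=0: ✓ (rhs at j=0)
  i=1: ✗ (lhs fails at k=1 before rhs at j=3)
  i=2: ✗ (lhs fails at k=2 before rhs at j=3)
  i=3: ✓ (rhs at j=3)
  i=4: ✓ (rhs at j=4)
  i=5: ✓ (rhs at j=5)
  i=6: ✓ (rhs at j=6)
  i=7: ✗ (lhs fails at k=7 before rhs at j=8)
Positions where it holds: {0, 3, 4, 5, 6} → 5.

5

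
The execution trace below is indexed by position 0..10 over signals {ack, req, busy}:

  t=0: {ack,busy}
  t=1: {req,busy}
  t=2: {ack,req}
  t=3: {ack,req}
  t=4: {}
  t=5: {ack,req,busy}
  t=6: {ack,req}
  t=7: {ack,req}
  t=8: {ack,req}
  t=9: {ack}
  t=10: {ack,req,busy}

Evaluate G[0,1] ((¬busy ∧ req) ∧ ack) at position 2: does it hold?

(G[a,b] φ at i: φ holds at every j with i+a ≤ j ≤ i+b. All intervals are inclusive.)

Check ((¬busy ∧ req) ∧ ack) at every j in [2,3]:
  j=2: true
  j=3: true
All positions satisfy it → formula holds.

Holds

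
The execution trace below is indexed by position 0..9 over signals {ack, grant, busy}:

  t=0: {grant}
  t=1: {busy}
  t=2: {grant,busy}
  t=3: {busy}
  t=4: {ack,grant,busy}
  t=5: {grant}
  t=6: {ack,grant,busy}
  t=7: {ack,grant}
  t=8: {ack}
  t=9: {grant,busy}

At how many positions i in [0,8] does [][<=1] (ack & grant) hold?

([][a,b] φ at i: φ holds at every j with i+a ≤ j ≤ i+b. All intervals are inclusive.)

1

Evaluate at each i in [0,8]:
  i=0: ✗ (fails at j=0)
  i=1: ✗ (fails at j=1)
  i=2: ✗ (fails at j=2)
  i=3: ✗ (fails at j=3)
  i=4: ✗ (fails at j=5)
  i=5: ✗ (fails at j=5)
  i=6: ✓ (all of [6,7])
  i=7: ✗ (fails at j=8)
  i=8: ✗ (fails at j=8)
Positions where it holds: {6} → 1.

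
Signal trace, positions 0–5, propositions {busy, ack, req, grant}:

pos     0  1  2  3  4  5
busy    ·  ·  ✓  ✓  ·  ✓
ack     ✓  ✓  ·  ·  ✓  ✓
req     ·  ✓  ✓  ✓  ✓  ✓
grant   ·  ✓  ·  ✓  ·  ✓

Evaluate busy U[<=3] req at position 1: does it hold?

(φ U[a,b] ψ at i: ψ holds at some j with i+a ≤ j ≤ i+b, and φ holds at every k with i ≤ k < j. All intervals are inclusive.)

Holds

Need some j in [1,4] with req, and busy at every k in [1,j-1].
  j=1: req holds; no prefix to check → satisfied.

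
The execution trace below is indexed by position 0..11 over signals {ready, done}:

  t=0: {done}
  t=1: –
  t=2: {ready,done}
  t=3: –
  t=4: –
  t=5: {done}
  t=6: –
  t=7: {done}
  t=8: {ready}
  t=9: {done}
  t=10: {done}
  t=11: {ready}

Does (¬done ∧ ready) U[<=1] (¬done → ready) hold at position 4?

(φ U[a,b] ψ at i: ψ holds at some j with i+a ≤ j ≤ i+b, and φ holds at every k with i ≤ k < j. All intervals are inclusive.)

No

Need some j in [4,5] with (¬done → ready), and (¬done ∧ ready) at every k in [4,j-1].
  j=4: (¬done → ready) false.
  j=5: (¬done → ready) holds, but (¬done ∧ ready) fails at k=4 → not this j.
No j in the window works → until fails.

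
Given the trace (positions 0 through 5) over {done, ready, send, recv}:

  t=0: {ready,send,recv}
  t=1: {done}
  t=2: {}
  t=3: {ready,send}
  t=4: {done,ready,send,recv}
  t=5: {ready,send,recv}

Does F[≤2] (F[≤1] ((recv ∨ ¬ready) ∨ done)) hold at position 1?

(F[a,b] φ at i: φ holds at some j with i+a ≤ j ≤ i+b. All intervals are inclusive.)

Check F[≤1] ((recv ∨ ¬ready) ∨ done) at each j in [1,3]:
  j=1: holds (witness at 1)
  j=2: holds (witness at 2)
  j=3: holds (witness at 4)
Found at j=1 → formula holds.

Holds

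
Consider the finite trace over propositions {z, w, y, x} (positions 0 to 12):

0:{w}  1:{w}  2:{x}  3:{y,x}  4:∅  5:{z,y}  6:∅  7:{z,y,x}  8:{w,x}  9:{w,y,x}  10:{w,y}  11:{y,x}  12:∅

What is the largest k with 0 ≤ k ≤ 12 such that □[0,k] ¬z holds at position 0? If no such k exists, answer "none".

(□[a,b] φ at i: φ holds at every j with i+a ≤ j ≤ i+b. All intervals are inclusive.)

4

¬z must hold from j=0 onward; find where it first fails.
  j=0: holds
  j=1: holds
  j=2: holds
  j=3: holds
  j=4: holds
  j=5: fails
Holds on [0,4], so largest k = 4.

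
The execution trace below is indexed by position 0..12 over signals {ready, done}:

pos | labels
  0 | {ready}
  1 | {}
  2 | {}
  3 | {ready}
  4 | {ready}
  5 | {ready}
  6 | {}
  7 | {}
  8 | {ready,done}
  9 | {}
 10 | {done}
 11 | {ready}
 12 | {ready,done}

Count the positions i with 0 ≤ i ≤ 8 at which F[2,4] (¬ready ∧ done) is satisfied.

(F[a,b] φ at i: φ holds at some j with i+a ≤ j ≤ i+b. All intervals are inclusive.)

3

Evaluate at each i in [0,8]:
  i=0: ✗ (none in [2,4])
  i=1: ✗ (none in [3,5])
  i=2: ✗ (none in [4,6])
  i=3: ✗ (none in [5,7])
  i=4: ✗ (none in [6,8])
  i=5: ✗ (none in [7,9])
  i=6: ✓ (witness j=10)
  i=7: ✓ (witness j=10)
  i=8: ✓ (witness j=10)
Positions where it holds: {6, 7, 8} → 3.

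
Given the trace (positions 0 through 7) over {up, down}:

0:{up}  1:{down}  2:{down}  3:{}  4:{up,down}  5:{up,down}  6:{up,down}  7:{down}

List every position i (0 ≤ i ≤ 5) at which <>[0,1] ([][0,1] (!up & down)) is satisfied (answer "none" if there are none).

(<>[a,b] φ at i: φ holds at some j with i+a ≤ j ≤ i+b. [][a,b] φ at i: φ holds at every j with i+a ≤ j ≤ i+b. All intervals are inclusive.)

0, 1

Evaluate at each i in [0,5]:
  i=0: ✓ (witness j=1)
  i=1: ✓ (witness j=1)
  i=2: ✗ (none in [2,3])
  i=3: ✗ (none in [3,4])
  i=4: ✗ (none in [4,5])
  i=5: ✗ (none in [5,6])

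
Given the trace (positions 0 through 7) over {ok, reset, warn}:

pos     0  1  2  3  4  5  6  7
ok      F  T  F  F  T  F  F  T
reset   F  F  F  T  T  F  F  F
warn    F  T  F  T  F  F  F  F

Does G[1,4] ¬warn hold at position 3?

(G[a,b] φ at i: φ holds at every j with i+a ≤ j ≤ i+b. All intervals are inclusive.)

Holds

Check ¬warn at every j in [4,7]:
  j=4: true
  j=5: true
  j=6: true
  j=7: true
All positions satisfy it → formula holds.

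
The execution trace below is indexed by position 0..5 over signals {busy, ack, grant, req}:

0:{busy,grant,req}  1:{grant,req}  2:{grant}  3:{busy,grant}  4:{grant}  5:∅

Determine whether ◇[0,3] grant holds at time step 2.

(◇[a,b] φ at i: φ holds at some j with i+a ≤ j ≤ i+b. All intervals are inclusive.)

Check grant at each j in [2,5]:
  j=2: true
  j=3: true
  j=4: true
  j=5: false
Found at j=2 → formula holds.

True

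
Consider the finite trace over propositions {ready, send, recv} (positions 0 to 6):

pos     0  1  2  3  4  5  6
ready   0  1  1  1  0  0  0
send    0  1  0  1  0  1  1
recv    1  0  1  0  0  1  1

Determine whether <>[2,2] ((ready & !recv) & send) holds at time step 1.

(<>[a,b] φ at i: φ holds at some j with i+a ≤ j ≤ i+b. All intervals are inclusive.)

Yes

Check ((ready & !recv) & send) at each j in [3,3]:
  j=3: true
Found at j=3 → formula holds.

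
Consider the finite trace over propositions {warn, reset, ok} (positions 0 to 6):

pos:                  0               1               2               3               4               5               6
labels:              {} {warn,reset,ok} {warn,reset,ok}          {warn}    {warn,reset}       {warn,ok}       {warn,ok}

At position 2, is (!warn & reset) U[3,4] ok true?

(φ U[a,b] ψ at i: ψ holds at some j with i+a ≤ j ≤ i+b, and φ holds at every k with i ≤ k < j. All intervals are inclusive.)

Does not hold

Need some j in [5,6] with ok, and (!warn & reset) at every k in [2,j-1].
  j=5: ok holds, but (!warn & reset) fails at k=2 → not this j.
  j=6: ok holds, but (!warn & reset) fails at k=2 → not this j.
No j in the window works → until fails.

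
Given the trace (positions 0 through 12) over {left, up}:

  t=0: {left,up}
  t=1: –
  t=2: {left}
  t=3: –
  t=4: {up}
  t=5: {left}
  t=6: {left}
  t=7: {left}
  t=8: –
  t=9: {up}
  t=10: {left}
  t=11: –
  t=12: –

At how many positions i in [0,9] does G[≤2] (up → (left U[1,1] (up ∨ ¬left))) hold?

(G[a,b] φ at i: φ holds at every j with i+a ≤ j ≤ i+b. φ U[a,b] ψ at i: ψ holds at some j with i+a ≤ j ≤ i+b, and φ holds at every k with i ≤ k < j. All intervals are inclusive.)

Evaluate at each i in [0,9]:
  i=0: ✓ (all of [0,2])
  i=1: ✓ (all of [1,3])
  i=2: ✗ (fails at j=4)
  i=3: ✗ (fails at j=4)
  i=4: ✗ (fails at j=4)
  i=5: ✓ (all of [5,7])
  i=6: ✓ (all of [6,8])
  i=7: ✗ (fails at j=9)
  i=8: ✗ (fails at j=9)
  i=9: ✗ (fails at j=9)
Positions where it holds: {0, 1, 5, 6} → 4.

4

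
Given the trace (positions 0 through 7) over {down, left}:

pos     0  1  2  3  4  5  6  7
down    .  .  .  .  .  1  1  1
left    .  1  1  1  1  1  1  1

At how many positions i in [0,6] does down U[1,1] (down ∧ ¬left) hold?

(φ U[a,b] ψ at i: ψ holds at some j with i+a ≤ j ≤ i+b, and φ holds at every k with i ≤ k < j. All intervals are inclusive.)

0

Evaluate at each i in [0,6]:
  i=0: ✗ (no rhs in [1,1])
  i=1: ✗ (no rhs in [2,2])
  i=2: ✗ (no rhs in [3,3])
  i=3: ✗ (no rhs in [4,4])
  i=4: ✗ (no rhs in [5,5])
  i=5: ✗ (no rhs in [6,6])
  i=6: ✗ (no rhs in [7,7])
Positions where it holds: {} → 0.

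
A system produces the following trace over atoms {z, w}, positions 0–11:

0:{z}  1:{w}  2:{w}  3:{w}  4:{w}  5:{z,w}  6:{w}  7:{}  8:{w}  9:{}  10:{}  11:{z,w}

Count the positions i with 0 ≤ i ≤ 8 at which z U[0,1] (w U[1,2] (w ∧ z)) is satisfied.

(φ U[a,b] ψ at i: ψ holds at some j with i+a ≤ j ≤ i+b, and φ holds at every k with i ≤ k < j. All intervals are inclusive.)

2

Evaluate at each i in [0,8]:
  i=0: ✗ (no rhs in [0,1])
  i=1: ✗ (no rhs in [1,2])
  i=2: ✗ (lhs fails at k=2 before rhs at j=3)
  i=3: ✓ (rhs at j=3)
  i=4: ✓ (rhs at j=4)
  i=5: ✗ (no rhs in [5,6])
  i=6: ✗ (no rhs in [6,7])
  i=7: ✗ (no rhs in [7,8])
  i=8: ✗ (no rhs in [8,9])
Positions where it holds: {3, 4} → 2.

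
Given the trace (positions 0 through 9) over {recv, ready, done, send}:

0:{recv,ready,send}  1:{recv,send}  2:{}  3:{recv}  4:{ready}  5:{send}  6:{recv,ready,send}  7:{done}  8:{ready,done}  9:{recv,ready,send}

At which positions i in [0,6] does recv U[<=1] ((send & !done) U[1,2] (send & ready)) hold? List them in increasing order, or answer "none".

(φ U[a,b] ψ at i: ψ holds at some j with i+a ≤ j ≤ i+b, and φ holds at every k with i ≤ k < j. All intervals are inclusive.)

5

Evaluate at each i in [0,6]:
  i=0: ✗ (no rhs in [0,1])
  i=1: ✗ (no rhs in [1,2])
  i=2: ✗ (no rhs in [2,3])
  i=3: ✗ (no rhs in [3,4])
  i=4: ✗ (lhs fails at k=4 before rhs at j=5)
  i=5: ✓ (rhs at j=5)
  i=6: ✗ (no rhs in [6,7])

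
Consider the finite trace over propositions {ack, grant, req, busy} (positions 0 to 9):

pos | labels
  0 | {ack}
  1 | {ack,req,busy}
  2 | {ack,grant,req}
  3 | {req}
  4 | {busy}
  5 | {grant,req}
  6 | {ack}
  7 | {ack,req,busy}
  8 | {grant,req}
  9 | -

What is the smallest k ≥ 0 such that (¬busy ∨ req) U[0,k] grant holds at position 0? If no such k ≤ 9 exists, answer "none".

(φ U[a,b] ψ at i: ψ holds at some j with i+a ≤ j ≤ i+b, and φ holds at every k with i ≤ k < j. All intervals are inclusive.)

Need earliest j ≥ 0 with grant, and (¬busy ∨ req) at every k in [0,j-1].
  j=0: rhs fails.
  j=1: rhs fails.
  j=2: rhs holds; lhs holds on [0,1]. k = 2.

2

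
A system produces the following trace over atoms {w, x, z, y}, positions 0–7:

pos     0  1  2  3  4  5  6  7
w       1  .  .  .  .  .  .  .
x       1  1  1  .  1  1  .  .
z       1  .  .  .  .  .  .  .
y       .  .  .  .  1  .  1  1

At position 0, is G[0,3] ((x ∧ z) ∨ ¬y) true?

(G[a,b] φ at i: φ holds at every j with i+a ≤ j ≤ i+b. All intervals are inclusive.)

Yes

Check ((x ∧ z) ∨ ¬y) at every j in [0,3]:
  j=0: true
  j=1: true
  j=2: true
  j=3: true
All positions satisfy it → formula holds.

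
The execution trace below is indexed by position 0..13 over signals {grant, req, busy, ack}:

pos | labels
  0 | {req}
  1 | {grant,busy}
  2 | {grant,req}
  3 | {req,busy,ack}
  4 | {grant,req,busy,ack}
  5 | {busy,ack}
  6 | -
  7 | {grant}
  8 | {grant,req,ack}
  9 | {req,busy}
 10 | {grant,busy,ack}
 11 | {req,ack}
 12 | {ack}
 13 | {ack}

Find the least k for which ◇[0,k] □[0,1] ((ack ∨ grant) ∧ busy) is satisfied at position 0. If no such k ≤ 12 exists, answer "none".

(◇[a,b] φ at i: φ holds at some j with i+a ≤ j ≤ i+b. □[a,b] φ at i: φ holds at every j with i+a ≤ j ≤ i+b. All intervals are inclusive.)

3

Scan j = 0,1,… for □[0,1] ((ack ∨ grant) ∧ busy):
  j=0: fails
  j=1: fails
  j=2: fails
  j=3: holds
First hit at j=3, so smallest k = 3-0 = 3.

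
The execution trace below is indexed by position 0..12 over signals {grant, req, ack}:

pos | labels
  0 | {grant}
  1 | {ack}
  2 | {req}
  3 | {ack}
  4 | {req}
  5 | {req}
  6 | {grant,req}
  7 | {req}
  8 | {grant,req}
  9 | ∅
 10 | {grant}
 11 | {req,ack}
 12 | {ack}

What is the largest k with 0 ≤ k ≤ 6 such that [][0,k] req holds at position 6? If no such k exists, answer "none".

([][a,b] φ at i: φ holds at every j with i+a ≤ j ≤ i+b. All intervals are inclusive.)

2

req must hold from j=6 onward; find where it first fails.
  j=6: holds
  j=7: holds
  j=8: holds
  j=9: fails
Holds on [6,8], so largest k = 2.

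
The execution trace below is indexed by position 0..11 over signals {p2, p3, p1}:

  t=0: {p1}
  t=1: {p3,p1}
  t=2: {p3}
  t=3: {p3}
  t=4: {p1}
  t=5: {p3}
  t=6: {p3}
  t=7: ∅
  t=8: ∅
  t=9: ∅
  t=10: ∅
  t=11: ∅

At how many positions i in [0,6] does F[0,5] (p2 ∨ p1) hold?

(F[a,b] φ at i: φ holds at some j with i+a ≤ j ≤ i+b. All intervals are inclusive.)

Evaluate at each i in [0,6]:
  i=0: ✓ (witness j=0)
  i=1: ✓ (witness j=1)
  i=2: ✓ (witness j=4)
  i=3: ✓ (witness j=4)
  i=4: ✓ (witness j=4)
  i=5: ✗ (none in [5,10])
  i=6: ✗ (none in [6,11])
Positions where it holds: {0, 1, 2, 3, 4} → 5.

5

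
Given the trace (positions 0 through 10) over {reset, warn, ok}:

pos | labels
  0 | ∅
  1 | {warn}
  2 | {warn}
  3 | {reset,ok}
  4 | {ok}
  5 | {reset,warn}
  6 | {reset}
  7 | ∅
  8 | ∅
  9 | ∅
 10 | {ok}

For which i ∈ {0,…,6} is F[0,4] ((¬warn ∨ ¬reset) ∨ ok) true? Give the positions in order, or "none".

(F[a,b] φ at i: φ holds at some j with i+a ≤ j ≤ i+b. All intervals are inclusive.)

Evaluate at each i in [0,6]:
  i=0: ✓ (witness j=0)
  i=1: ✓ (witness j=1)
  i=2: ✓ (witness j=2)
  i=3: ✓ (witness j=3)
  i=4: ✓ (witness j=4)
  i=5: ✓ (witness j=6)
  i=6: ✓ (witness j=6)

0, 1, 2, 3, 4, 5, 6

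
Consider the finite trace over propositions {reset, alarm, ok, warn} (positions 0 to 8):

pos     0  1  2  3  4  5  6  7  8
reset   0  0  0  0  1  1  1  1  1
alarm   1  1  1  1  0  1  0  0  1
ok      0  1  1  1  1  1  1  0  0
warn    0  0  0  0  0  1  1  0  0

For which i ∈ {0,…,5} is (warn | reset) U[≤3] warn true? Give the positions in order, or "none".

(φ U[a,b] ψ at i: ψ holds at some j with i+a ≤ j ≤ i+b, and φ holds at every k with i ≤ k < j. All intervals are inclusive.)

Evaluate at each i in [0,5]:
  i=0: ✗ (no rhs in [0,3])
  i=1: ✗ (no rhs in [1,4])
  i=2: ✗ (lhs fails at k=2 before rhs at j=5)
  i=3: ✗ (lhs fails at k=3 before rhs at j=5)
  i=4: ✓ (rhs at j=5; lhs holds on [4,4])
  i=5: ✓ (rhs at j=5)

4, 5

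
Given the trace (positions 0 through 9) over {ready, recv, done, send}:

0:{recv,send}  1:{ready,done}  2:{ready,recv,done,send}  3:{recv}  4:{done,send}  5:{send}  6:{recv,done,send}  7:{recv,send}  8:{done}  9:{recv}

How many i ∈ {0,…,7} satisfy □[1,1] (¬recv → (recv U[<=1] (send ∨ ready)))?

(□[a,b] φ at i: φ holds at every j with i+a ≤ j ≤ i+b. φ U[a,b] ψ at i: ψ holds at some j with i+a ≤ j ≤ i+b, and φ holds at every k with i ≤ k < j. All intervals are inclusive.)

7

Evaluate at each i in [0,7]:
  i=0: ✓ (all of [1,1])
  i=1: ✓ (all of [2,2])
  i=2: ✓ (all of [3,3])
  i=3: ✓ (all of [4,4])
  i=4: ✓ (all of [5,5])
  i=5: ✓ (all of [6,6])
  i=6: ✓ (all of [7,7])
  i=7: ✗ (fails at j=8)
Positions where it holds: {0, 1, 2, 3, 4, 5, 6} → 7.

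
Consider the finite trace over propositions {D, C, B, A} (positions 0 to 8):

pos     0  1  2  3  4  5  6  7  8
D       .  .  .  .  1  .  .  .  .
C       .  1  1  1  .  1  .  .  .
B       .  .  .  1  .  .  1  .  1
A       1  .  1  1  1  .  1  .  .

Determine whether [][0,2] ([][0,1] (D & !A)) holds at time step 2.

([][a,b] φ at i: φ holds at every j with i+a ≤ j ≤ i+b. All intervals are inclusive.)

Does not hold

Check [][0,1] (D & !A) at every j in [2,4]:
  j=2: fails at 2
  j=3: fails at 3
  j=4: fails at 4
Fails at j=2 → formula fails.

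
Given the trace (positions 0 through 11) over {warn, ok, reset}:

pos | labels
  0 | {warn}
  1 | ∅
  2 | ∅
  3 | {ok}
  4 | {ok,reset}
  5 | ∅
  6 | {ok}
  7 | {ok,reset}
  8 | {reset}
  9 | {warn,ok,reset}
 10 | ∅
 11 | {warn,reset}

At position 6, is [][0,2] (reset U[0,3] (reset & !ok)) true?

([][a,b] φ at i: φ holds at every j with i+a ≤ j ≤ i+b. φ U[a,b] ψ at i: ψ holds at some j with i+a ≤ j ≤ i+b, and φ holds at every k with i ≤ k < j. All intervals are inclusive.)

Check (reset U[0,3] (reset & !ok)) at every j in [6,8]:
  j=6: fails
  j=7: holds
  j=8: holds
Fails at j=6 → formula fails.

Does not hold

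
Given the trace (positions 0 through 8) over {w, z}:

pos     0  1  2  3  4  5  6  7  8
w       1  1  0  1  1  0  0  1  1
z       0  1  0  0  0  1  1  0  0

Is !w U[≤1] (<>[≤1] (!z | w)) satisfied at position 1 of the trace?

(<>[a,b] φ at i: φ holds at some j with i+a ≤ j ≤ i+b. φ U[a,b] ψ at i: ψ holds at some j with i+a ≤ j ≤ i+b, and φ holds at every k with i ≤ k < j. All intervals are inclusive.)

True

Need some j in [1,2] with <>[≤1] (!z | w), and !w at every k in [1,j-1].
  j=1: <>[≤1] (!z | w) holds; no prefix to check → satisfied.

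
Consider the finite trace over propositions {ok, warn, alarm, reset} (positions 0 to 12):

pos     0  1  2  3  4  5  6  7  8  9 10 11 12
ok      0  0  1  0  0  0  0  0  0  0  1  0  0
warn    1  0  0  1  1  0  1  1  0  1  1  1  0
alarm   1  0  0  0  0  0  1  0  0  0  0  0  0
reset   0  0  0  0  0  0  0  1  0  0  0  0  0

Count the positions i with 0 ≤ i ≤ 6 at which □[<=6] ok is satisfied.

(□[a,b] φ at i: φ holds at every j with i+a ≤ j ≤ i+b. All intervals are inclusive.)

0

Evaluate at each i in [0,6]:
  i=0: ✗ (fails at j=0)
  i=1: ✗ (fails at j=1)
  i=2: ✗ (fails at j=3)
  i=3: ✗ (fails at j=3)
  i=4: ✗ (fails at j=4)
  i=5: ✗ (fails at j=5)
  i=6: ✗ (fails at j=6)
Positions where it holds: {} → 0.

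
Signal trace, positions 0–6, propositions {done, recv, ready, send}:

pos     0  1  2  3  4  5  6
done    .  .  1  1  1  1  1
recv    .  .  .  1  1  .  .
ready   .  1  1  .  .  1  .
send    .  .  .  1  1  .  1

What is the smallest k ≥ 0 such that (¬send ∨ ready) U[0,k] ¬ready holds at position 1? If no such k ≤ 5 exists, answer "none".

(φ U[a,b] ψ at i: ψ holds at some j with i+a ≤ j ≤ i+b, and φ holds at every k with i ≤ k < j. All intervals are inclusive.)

2

Need earliest j ≥ 1 with ¬ready, and (¬send ∨ ready) at every k in [1,j-1].
  j=1: rhs fails.
  j=2: rhs fails.
  j=3: rhs holds; lhs holds on [1,2]. k = 2.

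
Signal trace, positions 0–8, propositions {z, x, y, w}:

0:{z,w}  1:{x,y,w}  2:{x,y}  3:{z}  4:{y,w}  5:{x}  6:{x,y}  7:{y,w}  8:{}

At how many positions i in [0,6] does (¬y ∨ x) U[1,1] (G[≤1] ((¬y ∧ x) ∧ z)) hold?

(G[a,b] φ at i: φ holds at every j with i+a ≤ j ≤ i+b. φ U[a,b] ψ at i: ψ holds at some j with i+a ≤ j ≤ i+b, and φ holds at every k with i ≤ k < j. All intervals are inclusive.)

Evaluate at each i in [0,6]:
  i=0: ✗ (no rhs in [1,1])
  i=1: ✗ (no rhs in [2,2])
  i=2: ✗ (no rhs in [3,3])
  i=3: ✗ (no rhs in [4,4])
  i=4: ✗ (no rhs in [5,5])
  i=5: ✗ (no rhs in [6,6])
  i=6: ✗ (no rhs in [7,7])
Positions where it holds: {} → 0.

0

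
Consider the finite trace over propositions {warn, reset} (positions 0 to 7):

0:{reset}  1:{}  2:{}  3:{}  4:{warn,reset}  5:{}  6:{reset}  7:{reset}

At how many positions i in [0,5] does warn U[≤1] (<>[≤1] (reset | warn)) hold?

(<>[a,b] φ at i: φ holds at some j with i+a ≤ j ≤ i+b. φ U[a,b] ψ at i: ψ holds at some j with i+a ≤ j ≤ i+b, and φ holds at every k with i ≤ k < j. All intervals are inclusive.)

Evaluate at each i in [0,5]:
  i=0: ✓ (rhs at j=0)
  i=1: ✗ (no rhs in [1,2])
  i=2: ✗ (lhs fails at k=2 before rhs at j=3)
  i=3: ✓ (rhs at j=3)
  i=4: ✓ (rhs at j=4)
  i=5: ✓ (rhs at j=5)
Positions where it holds: {0, 3, 4, 5} → 4.

4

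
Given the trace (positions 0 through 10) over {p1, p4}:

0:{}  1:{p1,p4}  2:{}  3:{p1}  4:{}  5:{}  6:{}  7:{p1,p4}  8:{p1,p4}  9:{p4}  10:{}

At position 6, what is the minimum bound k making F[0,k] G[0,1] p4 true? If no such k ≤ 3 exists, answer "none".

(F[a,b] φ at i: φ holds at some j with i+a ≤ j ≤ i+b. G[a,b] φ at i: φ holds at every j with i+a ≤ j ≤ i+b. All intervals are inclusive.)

1

Scan j = 6,7,… for G[0,1] p4:
  j=6: fails
  j=7: holds
First hit at j=7, so smallest k = 7-6 = 1.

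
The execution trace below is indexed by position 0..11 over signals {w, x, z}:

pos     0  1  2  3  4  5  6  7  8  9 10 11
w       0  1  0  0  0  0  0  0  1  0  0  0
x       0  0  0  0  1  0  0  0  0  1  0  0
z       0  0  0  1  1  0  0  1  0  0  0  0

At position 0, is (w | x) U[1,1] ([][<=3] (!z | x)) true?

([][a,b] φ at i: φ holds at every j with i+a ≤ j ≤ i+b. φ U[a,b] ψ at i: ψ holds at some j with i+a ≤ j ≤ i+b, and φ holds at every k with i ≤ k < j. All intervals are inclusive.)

Does not hold

Need some j in [1,1] with [][<=3] (!z | x), and (w | x) at every k in [0,j-1].
  j=1: [][<=3] (!z | x) — fails at 3.
No j in the window works → until fails.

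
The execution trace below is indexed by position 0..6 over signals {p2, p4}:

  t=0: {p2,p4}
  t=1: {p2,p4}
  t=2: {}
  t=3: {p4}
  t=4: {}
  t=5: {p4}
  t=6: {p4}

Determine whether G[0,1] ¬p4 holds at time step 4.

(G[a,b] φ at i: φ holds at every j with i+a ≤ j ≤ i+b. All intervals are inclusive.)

False

Check ¬p4 at every j in [4,5]:
  j=4: true
  j=5: false
Fails at j=5 → formula fails.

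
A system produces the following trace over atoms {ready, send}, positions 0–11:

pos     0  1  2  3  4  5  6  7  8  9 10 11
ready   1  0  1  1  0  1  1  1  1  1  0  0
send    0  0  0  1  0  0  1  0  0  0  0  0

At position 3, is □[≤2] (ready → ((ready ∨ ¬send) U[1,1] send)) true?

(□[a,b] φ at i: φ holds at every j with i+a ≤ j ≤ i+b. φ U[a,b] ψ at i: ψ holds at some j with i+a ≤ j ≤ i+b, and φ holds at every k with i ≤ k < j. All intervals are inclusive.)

Check (ready → ((ready ∨ ¬send) U[1,1] send)) at every j in [3,5]:
  j=3: antecedent true; consequent fails → ✗
  j=4: antecedent false → ✓
  j=5: antecedent true; consequent holds → ✓
Fails at j=3 → formula fails.

False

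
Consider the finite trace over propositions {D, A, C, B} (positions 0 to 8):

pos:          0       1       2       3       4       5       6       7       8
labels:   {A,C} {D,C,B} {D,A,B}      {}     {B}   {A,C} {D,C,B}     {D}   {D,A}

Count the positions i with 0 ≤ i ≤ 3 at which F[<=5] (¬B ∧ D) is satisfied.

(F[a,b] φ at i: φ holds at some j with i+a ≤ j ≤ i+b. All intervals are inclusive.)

Evaluate at each i in [0,3]:
  i=0: ✗ (none in [0,5])
  i=1: ✗ (none in [1,6])
  i=2: ✓ (witness j=7)
  i=3: ✓ (witness j=7)
Positions where it holds: {2, 3} → 2.

2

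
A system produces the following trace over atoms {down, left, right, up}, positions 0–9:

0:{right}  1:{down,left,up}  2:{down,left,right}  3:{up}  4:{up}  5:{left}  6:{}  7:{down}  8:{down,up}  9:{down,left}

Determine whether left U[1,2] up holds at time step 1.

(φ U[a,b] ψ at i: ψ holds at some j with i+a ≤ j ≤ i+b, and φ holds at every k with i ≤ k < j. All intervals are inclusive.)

Need some j in [2,3] with up, and left at every k in [1,j-1].
  j=2: up false.
  j=3: up holds; left holds at every k in [1,2] → satisfied.

True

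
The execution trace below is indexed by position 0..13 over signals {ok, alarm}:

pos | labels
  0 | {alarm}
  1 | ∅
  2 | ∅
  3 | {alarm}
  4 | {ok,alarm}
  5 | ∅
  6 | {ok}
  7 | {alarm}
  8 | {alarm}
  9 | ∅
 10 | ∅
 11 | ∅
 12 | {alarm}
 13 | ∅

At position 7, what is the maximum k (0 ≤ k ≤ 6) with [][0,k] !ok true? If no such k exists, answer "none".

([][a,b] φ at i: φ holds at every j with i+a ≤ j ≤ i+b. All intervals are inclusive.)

6

!ok must hold from j=7 onward; find where it first fails.
  j=7: holds
  j=8: holds
  j=9: holds
  j=10: holds
  j=11: holds
  j=12: holds
  j=13: holds
Holds through j=13; largest k = 6.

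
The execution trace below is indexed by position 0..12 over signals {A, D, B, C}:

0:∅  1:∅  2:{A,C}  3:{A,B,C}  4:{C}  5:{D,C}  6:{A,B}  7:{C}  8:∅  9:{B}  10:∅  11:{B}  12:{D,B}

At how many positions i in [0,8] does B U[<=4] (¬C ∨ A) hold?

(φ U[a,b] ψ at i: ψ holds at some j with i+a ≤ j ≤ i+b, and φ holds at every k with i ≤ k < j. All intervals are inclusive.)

6

Evaluate at each i in [0,8]:
  i=0: ✓ (rhs at j=0)
  i=1: ✓ (rhs at j=1)
  i=2: ✓ (rhs at j=2)
  i=3: ✓ (rhs at j=3)
  i=4: ✗ (lhs fails at k=4 before rhs at j=6)
  i=5: ✗ (lhs fails at k=5 before rhs at j=6)
  i=6: ✓ (rhs at j=6)
  i=7: ✗ (lhs fails at k=7 before rhs at j=8)
  i=8: ✓ (rhs at j=8)
Positions where it holds: {0, 1, 2, 3, 6, 8} → 6.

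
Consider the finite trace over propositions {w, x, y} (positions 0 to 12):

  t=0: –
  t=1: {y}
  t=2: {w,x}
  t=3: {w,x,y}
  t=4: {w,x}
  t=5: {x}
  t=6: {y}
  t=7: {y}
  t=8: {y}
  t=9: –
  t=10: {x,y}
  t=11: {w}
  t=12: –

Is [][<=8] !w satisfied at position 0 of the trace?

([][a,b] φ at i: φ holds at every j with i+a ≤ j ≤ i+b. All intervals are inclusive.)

Check !w at every j in [0,8]:
  j=0: true
  j=1: true
  j=2: false
  j=3: false
  j=4: false
  j=5: true
  j=6: true
  j=7: true
  j=8: true
Fails at j=2 → formula fails.

No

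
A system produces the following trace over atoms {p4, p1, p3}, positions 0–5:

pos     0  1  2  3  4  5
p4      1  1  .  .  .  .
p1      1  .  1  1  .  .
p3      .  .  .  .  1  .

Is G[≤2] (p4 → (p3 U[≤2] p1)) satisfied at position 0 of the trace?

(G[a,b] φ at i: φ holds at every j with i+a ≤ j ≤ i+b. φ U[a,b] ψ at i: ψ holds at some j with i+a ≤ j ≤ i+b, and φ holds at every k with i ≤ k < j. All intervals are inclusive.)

Does not hold

Check (p4 → (p3 U[≤2] p1)) at every j in [0,2]:
  j=0: antecedent true; consequent holds → ✓
  j=1: antecedent true; consequent fails → ✗
  j=2: antecedent false → ✓
Fails at j=1 → formula fails.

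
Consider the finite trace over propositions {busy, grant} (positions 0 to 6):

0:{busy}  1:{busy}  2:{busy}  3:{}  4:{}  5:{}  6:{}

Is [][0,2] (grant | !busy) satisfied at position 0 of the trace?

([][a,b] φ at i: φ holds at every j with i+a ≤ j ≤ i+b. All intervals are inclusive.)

Check (grant | !busy) at every j in [0,2]:
  j=0: false
  j=1: false
  j=2: false
Fails at j=0 → formula fails.

No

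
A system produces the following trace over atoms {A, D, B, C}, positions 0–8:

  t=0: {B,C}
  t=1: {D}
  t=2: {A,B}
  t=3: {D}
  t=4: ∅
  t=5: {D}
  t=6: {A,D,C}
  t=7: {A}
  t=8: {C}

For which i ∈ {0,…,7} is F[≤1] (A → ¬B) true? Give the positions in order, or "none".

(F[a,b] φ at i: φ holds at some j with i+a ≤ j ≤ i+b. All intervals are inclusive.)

0, 1, 2, 3, 4, 5, 6, 7

Evaluate at each i in [0,7]:
  i=0: ✓ (witness j=0)
  i=1: ✓ (witness j=1)
  i=2: ✓ (witness j=3)
  i=3: ✓ (witness j=3)
  i=4: ✓ (witness j=4)
  i=5: ✓ (witness j=5)
  i=6: ✓ (witness j=6)
  i=7: ✓ (witness j=7)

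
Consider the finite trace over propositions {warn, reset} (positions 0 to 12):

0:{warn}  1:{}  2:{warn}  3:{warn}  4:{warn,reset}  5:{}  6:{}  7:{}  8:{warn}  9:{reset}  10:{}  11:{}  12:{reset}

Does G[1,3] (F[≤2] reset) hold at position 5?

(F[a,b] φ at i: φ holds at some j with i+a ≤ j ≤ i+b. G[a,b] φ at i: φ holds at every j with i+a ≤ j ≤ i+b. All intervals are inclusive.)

Check F[≤2] reset at every j in [6,8]:
  j=6: fails (none in [6,8])
  j=7: holds (witness at 9)
  j=8: holds (witness at 9)
Fails at j=6 → formula fails.

False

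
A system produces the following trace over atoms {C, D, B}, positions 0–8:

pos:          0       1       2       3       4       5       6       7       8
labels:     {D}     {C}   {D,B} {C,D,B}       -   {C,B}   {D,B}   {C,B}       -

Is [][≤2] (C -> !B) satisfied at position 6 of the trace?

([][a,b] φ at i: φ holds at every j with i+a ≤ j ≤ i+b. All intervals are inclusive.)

Check (C -> !B) at every j in [6,8]:
  j=6: antecedent false → ✓
  j=7: antecedent true; consequent false → ✗
  j=8: antecedent false → ✓
Fails at j=7 → formula fails.

Does not hold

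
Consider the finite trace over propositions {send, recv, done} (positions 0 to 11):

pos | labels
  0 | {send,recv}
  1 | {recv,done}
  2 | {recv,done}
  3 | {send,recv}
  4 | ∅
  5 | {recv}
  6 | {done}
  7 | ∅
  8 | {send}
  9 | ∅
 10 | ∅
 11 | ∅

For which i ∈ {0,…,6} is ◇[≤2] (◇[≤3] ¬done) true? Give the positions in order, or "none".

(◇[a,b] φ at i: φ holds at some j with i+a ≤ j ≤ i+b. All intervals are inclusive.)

0, 1, 2, 3, 4, 5, 6

Evaluate at each i in [0,6]:
  i=0: ✓ (witness j=0)
  i=1: ✓ (witness j=1)
  i=2: ✓ (witness j=2)
  i=3: ✓ (witness j=3)
  i=4: ✓ (witness j=4)
  i=5: ✓ (witness j=5)
  i=6: ✓ (witness j=6)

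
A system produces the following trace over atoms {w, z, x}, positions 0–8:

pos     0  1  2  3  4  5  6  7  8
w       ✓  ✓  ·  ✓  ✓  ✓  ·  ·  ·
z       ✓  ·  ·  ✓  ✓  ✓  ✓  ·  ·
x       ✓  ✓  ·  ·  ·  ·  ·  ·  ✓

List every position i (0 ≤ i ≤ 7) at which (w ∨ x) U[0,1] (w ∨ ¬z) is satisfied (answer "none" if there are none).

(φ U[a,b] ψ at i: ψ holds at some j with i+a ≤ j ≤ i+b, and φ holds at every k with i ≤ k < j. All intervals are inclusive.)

Evaluate at each i in [0,7]:
  i=0: ✓ (rhs at j=0)
  i=1: ✓ (rhs at j=1)
  i=2: ✓ (rhs at j=2)
  i=3: ✓ (rhs at j=3)
  i=4: ✓ (rhs at j=4)
  i=5: ✓ (rhs at j=5)
  i=6: ✗ (lhs fails at k=6 before rhs at j=7)
  i=7: ✓ (rhs at j=7)

0, 1, 2, 3, 4, 5, 7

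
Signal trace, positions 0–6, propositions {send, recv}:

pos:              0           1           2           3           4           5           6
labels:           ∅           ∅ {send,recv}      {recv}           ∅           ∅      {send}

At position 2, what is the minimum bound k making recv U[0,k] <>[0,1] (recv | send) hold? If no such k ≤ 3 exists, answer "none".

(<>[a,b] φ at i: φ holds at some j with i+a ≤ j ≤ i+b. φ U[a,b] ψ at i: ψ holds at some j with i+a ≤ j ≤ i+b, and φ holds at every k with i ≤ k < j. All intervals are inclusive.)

Need earliest j ≥ 2 with <>[0,1] (recv | send), and recv at every k in [2,j-1].
  j=2: rhs holds (empty prefix). k = 0.

0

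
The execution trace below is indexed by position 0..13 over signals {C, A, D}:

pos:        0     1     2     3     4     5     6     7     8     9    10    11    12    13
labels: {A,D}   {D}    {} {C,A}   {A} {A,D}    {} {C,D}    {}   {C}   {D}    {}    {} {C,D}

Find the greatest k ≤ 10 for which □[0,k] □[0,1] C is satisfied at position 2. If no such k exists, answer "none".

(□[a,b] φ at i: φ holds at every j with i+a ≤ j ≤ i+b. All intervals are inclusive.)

none

□[0,1] C must hold from j=2 onward; find where it first fails.
  j=2: fails → no k works.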